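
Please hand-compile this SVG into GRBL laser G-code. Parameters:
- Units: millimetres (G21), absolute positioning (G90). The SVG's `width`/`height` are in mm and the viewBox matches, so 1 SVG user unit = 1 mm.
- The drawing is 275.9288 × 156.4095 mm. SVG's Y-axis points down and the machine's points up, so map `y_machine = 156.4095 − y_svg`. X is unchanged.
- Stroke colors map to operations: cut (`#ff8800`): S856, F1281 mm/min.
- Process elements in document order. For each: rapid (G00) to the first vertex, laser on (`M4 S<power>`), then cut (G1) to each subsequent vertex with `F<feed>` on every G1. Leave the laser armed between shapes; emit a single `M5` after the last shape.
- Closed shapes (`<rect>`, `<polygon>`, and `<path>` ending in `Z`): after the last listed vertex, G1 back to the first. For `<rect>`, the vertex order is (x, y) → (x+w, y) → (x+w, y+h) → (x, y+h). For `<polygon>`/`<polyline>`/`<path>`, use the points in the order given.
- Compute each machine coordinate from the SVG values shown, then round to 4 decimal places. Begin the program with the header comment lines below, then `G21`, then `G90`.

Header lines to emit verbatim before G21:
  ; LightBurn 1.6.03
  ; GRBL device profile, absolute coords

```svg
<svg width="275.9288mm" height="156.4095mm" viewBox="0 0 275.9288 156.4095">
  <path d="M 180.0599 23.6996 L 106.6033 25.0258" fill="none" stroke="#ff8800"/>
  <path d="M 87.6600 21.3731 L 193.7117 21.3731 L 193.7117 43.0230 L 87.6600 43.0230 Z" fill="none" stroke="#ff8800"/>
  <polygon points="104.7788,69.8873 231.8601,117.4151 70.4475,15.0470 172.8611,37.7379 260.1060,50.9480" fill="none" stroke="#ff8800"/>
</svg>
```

; LightBurn 1.6.03
; GRBL device profile, absolute coords
G21
G90
G00 X180.0599 Y132.7099
M4 S856
G1 X106.6033 Y131.3837 F1281
G00 X87.6600 Y135.0364
M4 S856
G1 X193.7117 Y135.0364 F1281
G1 X193.7117 Y113.3865 F1281
G1 X87.6600 Y113.3865 F1281
G1 X87.6600 Y135.0364 F1281
G00 X104.7788 Y86.5222
M4 S856
G1 X231.8601 Y38.9944 F1281
G1 X70.4475 Y141.3625 F1281
G1 X172.8611 Y118.6716 F1281
G1 X260.1060 Y105.4615 F1281
G1 X104.7788 Y86.5222 F1281
M5

1 u = 1 mm; y_m = 156.4095 − y.

[1] `<path>` line segment, #ff8800→cut S856 F1281: (180.0599,132.7099) → (106.6033,131.3837)

[2] `<path>` rectangle, #ff8800→cut S856 F1281: (87.6600,135.0364) → (193.7117,135.0364) → (193.7117,113.3865) → (87.6600,113.3865) → (87.6600,135.0364) (closed)

[3] `<polygon>` closed polygon, #ff8800→cut S856 F1281: (104.7788,86.5222) → (231.8601,38.9944) → (70.4475,141.3625) → (172.8611,118.6716) → (260.1060,105.4615) → (104.7788,86.5222) (closed)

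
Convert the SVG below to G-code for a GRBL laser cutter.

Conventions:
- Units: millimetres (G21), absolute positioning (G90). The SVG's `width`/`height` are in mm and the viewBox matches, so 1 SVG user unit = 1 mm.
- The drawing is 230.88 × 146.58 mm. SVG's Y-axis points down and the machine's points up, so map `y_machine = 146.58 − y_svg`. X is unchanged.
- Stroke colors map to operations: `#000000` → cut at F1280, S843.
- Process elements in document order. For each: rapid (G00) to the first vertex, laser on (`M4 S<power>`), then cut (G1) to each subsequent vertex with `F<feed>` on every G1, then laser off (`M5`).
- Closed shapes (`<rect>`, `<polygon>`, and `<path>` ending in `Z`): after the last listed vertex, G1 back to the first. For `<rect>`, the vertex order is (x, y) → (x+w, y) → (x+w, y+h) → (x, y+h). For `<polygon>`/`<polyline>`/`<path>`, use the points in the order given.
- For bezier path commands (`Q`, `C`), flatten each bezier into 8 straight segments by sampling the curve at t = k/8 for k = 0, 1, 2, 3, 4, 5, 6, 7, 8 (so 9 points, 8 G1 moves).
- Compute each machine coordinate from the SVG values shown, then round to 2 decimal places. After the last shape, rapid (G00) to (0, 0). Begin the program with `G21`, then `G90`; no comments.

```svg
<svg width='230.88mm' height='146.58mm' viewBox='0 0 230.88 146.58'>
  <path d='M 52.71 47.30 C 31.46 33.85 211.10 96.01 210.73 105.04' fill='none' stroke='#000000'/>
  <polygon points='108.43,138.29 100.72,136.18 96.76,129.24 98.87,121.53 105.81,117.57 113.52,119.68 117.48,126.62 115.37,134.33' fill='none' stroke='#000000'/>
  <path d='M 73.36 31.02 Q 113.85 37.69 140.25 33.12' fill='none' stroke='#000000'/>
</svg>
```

G21
G90
G00 X52.71 Y99.28
M4 S843
G1 X53.41 Y101.03 F1280
G1 X68.49 Y97.20 F1280
G1 X93.47 Y89.30 F1280
G1 X123.89 Y78.84 F1280
G1 X155.29 Y67.32 F1280
G1 X183.21 Y56.26 F1280
G1 X203.17 Y47.17 F1280
G1 X210.73 Y41.54 F1280
M5
G00 X108.43 Y8.29
M4 S843
G1 X100.72 Y10.40 F1280
G1 X96.76 Y17.34 F1280
G1 X98.87 Y25.05 F1280
G1 X105.81 Y29.01 F1280
G1 X113.52 Y26.90 F1280
G1 X117.48 Y19.96 F1280
G1 X115.37 Y12.25 F1280
G1 X108.43 Y8.29 F1280
M5
G00 X73.36 Y115.56
M4 S843
G1 X83.26 Y114.07 F1280
G1 X92.72 Y112.93 F1280
G1 X101.75 Y112.14 F1280
G1 X110.33 Y111.70 F1280
G1 X118.47 Y111.61 F1280
G1 X126.17 Y111.88 F1280
G1 X133.43 Y112.49 F1280
G1 X140.25 Y113.46 F1280
M5
G00 X0.00 Y0.00

Since the viewBox matches the mm dimensions, user units are millimetres directly. The only transform is the Y-flip y_m = 146.58 − y_svg.

Shape 1 is a cubic bezier drawn with `<path>`. Its stroke #000000 means cut at S843, F1280. After flipping Y the toolpath is (52.71,99.28) → (53.41,101.03) → (68.49,97.20) → (93.47,89.30) → (123.89,78.84) → (155.29,67.32) → (183.21,56.26) → (203.17,47.17) → (210.73,41.54).

Shape 2 is a regular polygon drawn with `<polygon>`. Its stroke #000000 means cut at S843, F1280. After flipping Y the toolpath is (108.43,8.29) → (100.72,10.40) → (96.76,17.34) → (98.87,25.05) → (105.81,29.01) → (113.52,26.90) → (117.48,19.96) → (115.37,12.25) → (108.43,8.29), returning to the start.

Shape 3 is a quadratic bezier drawn with `<path>`. Its stroke #000000 means cut at S843, F1280. After flipping Y the toolpath is (73.36,115.56) → (83.26,114.07) → (92.72,112.93) → (101.75,112.14) → (110.33,111.70) → (118.47,111.61) → (126.17,111.88) → (133.43,112.49) → (140.25,113.46).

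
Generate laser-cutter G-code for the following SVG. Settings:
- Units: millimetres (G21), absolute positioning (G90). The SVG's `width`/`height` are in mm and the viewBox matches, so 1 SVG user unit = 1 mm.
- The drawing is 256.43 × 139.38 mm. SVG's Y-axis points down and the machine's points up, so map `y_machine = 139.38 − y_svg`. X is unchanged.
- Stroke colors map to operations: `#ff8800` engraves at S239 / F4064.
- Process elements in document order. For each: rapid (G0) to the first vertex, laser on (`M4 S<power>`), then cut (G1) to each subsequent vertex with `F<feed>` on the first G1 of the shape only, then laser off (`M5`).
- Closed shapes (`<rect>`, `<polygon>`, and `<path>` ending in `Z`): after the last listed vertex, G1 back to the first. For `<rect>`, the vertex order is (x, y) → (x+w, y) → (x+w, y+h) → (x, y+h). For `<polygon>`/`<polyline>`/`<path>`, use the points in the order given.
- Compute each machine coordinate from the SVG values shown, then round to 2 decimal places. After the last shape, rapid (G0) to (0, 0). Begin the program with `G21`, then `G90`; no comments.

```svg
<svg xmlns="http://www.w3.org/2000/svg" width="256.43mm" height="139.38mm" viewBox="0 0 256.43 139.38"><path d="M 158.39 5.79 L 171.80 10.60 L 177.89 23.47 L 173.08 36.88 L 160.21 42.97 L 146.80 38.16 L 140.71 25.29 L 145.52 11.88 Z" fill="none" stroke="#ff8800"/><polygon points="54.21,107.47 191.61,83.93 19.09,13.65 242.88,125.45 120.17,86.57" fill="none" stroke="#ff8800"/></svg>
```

G21
G90
G0 X158.39 Y133.59
M4 S239
G1 X171.80 Y128.78 F4064
G1 X177.89 Y115.91
G1 X173.08 Y102.50
G1 X160.21 Y96.41
G1 X146.80 Y101.22
G1 X140.71 Y114.09
G1 X145.52 Y127.50
G1 X158.39 Y133.59
M5
G0 X54.21 Y31.91
M4 S239
G1 X191.61 Y55.45 F4064
G1 X19.09 Y125.73
G1 X242.88 Y13.93
G1 X120.17 Y52.81
G1 X54.21 Y31.91
M5
G0 X0.00 Y0.00

Since the viewBox matches the mm dimensions, user units are millimetres directly. The only transform is the Y-flip y_m = 139.38 − y_svg.

Shape 1 is a regular polygon drawn with `<path>`. Its stroke #ff8800 means engrave at S239, F4064. After flipping Y the toolpath is (158.39,133.59) → (171.80,128.78) → (177.89,115.91) → (173.08,102.50) → (160.21,96.41) → (146.80,101.22) → (140.71,114.09) → (145.52,127.50) → (158.39,133.59), returning to the start.

Shape 2 is a closed polygon drawn with `<polygon>`. Its stroke #ff8800 means engrave at S239, F4064. After flipping Y the toolpath is (54.21,31.91) → (191.61,55.45) → (19.09,125.73) → (242.88,13.93) → (120.17,52.81) → (54.21,31.91), returning to the start.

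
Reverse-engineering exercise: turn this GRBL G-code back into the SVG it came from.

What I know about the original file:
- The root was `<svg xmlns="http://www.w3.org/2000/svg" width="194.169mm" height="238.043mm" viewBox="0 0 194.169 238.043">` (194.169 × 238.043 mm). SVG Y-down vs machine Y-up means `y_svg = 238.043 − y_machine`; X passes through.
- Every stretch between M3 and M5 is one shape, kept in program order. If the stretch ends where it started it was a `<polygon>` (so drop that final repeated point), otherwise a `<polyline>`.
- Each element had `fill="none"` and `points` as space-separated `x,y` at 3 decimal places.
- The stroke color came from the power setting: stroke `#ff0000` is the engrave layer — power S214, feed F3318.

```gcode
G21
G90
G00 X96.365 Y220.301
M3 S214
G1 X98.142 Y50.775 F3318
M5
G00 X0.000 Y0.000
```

Each laser-on run becomes one SVG element. Flip Y back into SVG space with y_svg = 238.043 − y_machine. Every run uses S214, so all elements get stroke `#ff0000` (engrave).

Run 1: The run is open, so emit a `<polyline>` with points (Y-flipped): 96.365,17.742 98.142,187.268.

<svg xmlns="http://www.w3.org/2000/svg" width="194.169mm" height="238.043mm" viewBox="0 0 194.169 238.043">
  <polyline points="96.365,17.742 98.142,187.268" fill="none" stroke="#ff0000"/>
</svg>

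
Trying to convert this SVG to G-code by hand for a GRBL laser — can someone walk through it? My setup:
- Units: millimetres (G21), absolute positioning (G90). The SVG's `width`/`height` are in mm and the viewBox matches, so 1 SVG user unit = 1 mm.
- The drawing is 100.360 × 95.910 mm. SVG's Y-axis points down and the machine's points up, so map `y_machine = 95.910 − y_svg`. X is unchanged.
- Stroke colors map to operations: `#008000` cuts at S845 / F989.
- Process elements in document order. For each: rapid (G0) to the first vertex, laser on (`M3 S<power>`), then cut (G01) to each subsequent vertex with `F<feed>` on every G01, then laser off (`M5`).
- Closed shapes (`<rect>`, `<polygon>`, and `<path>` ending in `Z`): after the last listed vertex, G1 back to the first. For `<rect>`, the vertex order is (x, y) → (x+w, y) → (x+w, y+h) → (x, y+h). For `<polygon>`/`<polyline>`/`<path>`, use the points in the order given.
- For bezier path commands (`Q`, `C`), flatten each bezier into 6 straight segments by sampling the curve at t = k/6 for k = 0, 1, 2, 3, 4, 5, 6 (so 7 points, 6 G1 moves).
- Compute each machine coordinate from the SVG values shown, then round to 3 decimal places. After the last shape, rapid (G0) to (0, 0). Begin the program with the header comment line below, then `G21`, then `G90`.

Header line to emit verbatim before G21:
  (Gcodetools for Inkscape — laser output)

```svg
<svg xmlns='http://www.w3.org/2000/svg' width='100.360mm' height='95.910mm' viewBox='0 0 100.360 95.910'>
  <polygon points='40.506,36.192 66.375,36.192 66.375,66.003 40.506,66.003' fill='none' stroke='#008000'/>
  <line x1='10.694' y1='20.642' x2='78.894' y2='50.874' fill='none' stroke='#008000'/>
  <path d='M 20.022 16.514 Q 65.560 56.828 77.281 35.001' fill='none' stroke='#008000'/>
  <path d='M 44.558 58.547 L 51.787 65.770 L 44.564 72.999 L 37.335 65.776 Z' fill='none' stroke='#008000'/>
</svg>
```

1 u = 1 mm; y_m = 95.910 − y.

[1] `<polygon>` rectangle, #008000→cut S845 F989: (40.506,59.718) → (66.375,59.718) → (66.375,29.907) → (40.506,29.907) → (40.506,59.718) (closed)

[2] `<line>` line segment, #008000→cut S845 F989: (10.694,75.268) → (78.894,45.036)

[3] `<path>` quadratic bezier, #008000→cut S845 F989: (20.022,79.396) → (34.262,67.684) → (46.623,59.425) → (57.106,54.617) → (65.710,53.262) → (72.435,55.359) → (77.281,60.909)

[4] `<path>` regular polygon, #008000→cut S845 F989: (44.558,37.363) → (51.787,30.140) → (44.564,22.911) → (37.335,30.134) → (44.558,37.363) (closed)

(Gcodetools for Inkscape — laser output)
G21
G90
G0 X40.506 Y59.718
M3 S845
G01 X66.375 Y59.718 F989
G01 X66.375 Y29.907 F989
G01 X40.506 Y29.907 F989
G01 X40.506 Y59.718 F989
M5
G0 X10.694 Y75.268
M3 S845
G01 X78.894 Y45.036 F989
M5
G0 X20.022 Y79.396
M3 S845
G01 X34.262 Y67.684 F989
G01 X46.623 Y59.425 F989
G01 X57.106 Y54.617 F989
G01 X65.710 Y53.262 F989
G01 X72.435 Y55.359 F989
G01 X77.281 Y60.909 F989
M5
G0 X44.558 Y37.363
M3 S845
G01 X51.787 Y30.140 F989
G01 X44.564 Y22.911 F989
G01 X37.335 Y30.134 F989
G01 X44.558 Y37.363 F989
M5
G0 X0.000 Y0.000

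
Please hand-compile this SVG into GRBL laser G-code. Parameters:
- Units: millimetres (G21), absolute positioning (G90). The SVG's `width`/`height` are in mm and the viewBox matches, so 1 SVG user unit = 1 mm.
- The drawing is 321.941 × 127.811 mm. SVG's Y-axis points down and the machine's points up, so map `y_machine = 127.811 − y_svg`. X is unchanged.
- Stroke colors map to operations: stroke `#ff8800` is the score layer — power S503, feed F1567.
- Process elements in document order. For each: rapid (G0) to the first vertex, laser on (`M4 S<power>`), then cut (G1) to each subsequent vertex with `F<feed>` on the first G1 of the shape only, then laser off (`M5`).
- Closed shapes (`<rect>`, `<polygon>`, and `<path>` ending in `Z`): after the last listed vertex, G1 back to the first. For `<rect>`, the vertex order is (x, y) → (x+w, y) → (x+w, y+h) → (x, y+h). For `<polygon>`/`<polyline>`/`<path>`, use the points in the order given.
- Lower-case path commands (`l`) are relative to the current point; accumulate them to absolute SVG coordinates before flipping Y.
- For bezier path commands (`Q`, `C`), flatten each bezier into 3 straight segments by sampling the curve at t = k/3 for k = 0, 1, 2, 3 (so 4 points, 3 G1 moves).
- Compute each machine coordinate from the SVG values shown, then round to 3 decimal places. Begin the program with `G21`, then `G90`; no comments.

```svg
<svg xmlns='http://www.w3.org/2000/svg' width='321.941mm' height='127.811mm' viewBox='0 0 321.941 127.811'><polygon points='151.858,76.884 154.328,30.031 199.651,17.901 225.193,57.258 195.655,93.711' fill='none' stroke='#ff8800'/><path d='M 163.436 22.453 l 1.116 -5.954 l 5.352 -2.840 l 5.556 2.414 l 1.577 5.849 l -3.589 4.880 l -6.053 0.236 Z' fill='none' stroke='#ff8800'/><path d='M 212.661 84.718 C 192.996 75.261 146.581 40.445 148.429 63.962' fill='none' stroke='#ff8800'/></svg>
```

viewBox `0 0 321.941 127.811` with mm width/height → 1 unit = 1 mm. Flip: y_m = 127.811 − y_svg.

**Shape 1** — `<polygon>` regular polygon, stroke `#ff8800` → score (S503, F1567). Machine vertices: (151.858,50.927) → (154.328,97.780) → (199.651,109.910) → (225.193,70.553) → (195.655,34.100) → (151.858,50.927). Closed: final G1 returns to the first vertex.

**Shape 2** — `<path>` regular polygon, stroke `#ff8800` → score (S503, F1567). Machine vertices: (163.436,105.358) → (164.552,111.312) → (169.904,114.152) → (175.460,111.738) → (177.037,105.889) → (173.448,101.009) → (167.395,100.773) → (163.436,105.358). Closed: final G1 returns to the first vertex.

**Shape 3** — `<path>` cubic bezier, stroke `#ff8800` → score (S503, F1567). Control points (SVG): P0=(212.661,84.718), P1=(192.996,75.261), P2=(146.581,40.445), P3=(148.429,63.962); sampled at t=k/3. Machine vertices: (212.661,43.093) → (186.858,57.903) → (159.890,71.021) → (148.429,63.849). Open path.

G21
G90
G0 X151.858 Y50.927
M4 S503
G1 X154.328 Y97.780 F1567
G1 X199.651 Y109.910
G1 X225.193 Y70.553
G1 X195.655 Y34.100
G1 X151.858 Y50.927
M5
G0 X163.436 Y105.358
M4 S503
G1 X164.552 Y111.312 F1567
G1 X169.904 Y114.152
G1 X175.460 Y111.738
G1 X177.037 Y105.889
G1 X173.448 Y101.009
G1 X167.395 Y100.773
G1 X163.436 Y105.358
M5
G0 X212.661 Y43.093
M4 S503
G1 X186.858 Y57.903 F1567
G1 X159.890 Y71.021
G1 X148.429 Y63.849
M5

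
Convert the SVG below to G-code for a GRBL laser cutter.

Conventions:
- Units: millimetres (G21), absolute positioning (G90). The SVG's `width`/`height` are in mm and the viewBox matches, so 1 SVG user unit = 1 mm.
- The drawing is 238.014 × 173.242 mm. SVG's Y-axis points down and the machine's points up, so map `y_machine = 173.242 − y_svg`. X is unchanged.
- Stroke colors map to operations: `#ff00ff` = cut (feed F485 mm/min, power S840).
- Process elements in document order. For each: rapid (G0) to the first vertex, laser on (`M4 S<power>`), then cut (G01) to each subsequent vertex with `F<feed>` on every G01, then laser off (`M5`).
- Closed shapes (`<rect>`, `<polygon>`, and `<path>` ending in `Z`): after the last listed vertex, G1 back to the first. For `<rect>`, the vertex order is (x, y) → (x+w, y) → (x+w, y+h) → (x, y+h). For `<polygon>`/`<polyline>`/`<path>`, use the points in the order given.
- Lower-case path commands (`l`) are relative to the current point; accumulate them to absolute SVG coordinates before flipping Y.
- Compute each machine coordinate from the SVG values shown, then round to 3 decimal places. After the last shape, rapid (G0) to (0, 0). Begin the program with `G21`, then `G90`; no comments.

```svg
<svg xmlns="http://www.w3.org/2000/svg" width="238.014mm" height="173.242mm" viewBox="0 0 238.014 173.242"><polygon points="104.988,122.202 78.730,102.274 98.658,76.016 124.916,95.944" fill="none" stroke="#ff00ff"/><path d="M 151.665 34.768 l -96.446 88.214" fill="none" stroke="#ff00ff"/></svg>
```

viewBox `0 0 238.014 173.242` with mm width/height → 1 unit = 1 mm. Flip: y_m = 173.242 − y_svg.

**Shape 1** — `<polygon>` regular polygon, stroke `#ff00ff` → cut (S840, F485). Machine vertices: (104.988,51.040) → (78.730,70.968) → (98.658,97.226) → (124.916,77.298) → (104.988,51.040). Closed: final G1 returns to the first vertex.

**Shape 2** — `<path>` line segment, stroke `#ff00ff` → cut (S840, F485). Machine vertices: (151.665,138.474) → (55.219,50.260). Open path.

G21
G90
G0 X104.988 Y51.040
M4 S840
G01 X78.730 Y70.968 F485
G01 X98.658 Y97.226 F485
G01 X124.916 Y77.298 F485
G01 X104.988 Y51.040 F485
M5
G0 X151.665 Y138.474
M4 S840
G01 X55.219 Y50.260 F485
M5
G0 X0.000 Y0.000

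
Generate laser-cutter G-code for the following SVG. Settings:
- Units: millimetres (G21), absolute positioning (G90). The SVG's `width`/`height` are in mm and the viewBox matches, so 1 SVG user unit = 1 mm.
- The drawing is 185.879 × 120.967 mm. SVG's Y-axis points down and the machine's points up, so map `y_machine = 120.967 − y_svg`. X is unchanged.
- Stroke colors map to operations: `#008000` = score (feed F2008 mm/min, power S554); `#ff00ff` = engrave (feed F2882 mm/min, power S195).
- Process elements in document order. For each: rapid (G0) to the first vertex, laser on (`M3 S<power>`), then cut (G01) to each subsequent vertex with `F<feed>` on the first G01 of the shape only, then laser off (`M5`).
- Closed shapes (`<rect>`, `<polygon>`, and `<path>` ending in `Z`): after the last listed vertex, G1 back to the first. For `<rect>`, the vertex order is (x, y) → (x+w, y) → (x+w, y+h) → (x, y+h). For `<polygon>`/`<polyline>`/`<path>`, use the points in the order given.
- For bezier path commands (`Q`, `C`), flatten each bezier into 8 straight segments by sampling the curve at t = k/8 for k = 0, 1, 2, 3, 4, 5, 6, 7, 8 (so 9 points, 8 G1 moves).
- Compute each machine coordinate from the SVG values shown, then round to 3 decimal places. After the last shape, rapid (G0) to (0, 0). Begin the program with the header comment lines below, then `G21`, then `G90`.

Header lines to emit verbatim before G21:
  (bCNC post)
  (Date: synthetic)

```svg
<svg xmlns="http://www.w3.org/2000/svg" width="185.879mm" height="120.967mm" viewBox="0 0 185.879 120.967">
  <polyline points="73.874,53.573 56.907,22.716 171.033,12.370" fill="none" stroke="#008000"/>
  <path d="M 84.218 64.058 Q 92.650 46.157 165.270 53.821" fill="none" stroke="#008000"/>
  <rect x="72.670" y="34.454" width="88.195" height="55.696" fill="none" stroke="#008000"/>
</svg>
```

(bCNC post)
(Date: synthetic)
G21
G90
G0 X73.874 Y67.394
M3 S554
G01 X56.907 Y98.251 F2008
G01 X171.033 Y108.597
M5
G0 X84.218 Y56.909
M3 S554
G01 X87.329 Y60.985 F2008
G01 X92.446 Y64.262
G01 X99.568 Y66.740
G01 X108.697 Y68.419
G01 X119.831 Y69.299
G01 X132.972 Y69.380
G01 X148.118 Y68.663
G01 X165.270 Y67.146
M5
G0 X72.670 Y86.513
M3 S554
G01 X160.865 Y86.513 F2008
G01 X160.865 Y30.817
G01 X72.670 Y30.817
G01 X72.670 Y86.513
M5
G0 X0.000 Y0.000

1 u = 1 mm; y_m = 120.967 − y.

[1] `<polyline>` open polyline, #008000→score S554 F2008: (73.874,67.394) → (56.907,98.251) → (171.033,108.597)

[2] `<path>` quadratic bezier, #008000→score S554 F2008: (84.218,56.909) → (87.329,60.985) → (92.446,64.262) → (99.568,66.740) → (108.697,68.419) → (119.831,69.299) → (132.972,69.380) → (148.118,68.663) → (165.270,67.146)

[3] `<rect>` rectangle, #008000→score S554 F2008: (72.670,86.513) → (160.865,86.513) → (160.865,30.817) → (72.670,30.817) → (72.670,86.513) (closed)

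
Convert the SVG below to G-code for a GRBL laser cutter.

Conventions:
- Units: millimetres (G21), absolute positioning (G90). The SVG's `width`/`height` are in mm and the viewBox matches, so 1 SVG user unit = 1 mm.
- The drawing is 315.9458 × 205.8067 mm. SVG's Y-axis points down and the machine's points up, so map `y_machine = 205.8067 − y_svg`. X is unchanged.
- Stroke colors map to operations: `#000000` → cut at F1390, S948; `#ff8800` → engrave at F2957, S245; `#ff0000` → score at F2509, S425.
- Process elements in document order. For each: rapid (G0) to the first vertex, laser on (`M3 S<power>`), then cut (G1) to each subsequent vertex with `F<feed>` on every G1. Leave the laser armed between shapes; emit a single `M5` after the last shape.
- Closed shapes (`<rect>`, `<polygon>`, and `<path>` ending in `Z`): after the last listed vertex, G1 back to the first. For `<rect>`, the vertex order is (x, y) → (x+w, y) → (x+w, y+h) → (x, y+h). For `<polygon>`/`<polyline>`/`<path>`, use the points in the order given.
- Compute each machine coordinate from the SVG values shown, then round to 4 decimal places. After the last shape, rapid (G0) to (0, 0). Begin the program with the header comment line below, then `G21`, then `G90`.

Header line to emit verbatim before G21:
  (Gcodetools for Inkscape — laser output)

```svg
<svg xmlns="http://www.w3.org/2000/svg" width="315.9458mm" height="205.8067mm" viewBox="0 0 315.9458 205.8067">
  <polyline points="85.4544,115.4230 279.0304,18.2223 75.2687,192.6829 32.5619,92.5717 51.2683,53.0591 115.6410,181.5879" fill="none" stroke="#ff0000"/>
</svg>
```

viewBox `0 0 315.9458 205.8067` with mm width/height → 1 unit = 1 mm. Flip: y_m = 205.8067 − y_svg.

**Shape 1** — `<polyline>` open polyline, stroke `#ff0000` → score (S425, F2509). Machine vertices: (85.4544,90.3837) → (279.0304,187.5844) → (75.2687,13.1238) → (32.5619,113.2350) → (51.2683,152.7476) → (115.6410,24.2188). Open path.

(Gcodetools for Inkscape — laser output)
G21
G90
G0 X85.4544 Y90.3837
M3 S425
G1 X279.0304 Y187.5844 F2509
G1 X75.2687 Y13.1238 F2509
G1 X32.5619 Y113.2350 F2509
G1 X51.2683 Y152.7476 F2509
G1 X115.6410 Y24.2188 F2509
M5
G0 X0.0000 Y0.0000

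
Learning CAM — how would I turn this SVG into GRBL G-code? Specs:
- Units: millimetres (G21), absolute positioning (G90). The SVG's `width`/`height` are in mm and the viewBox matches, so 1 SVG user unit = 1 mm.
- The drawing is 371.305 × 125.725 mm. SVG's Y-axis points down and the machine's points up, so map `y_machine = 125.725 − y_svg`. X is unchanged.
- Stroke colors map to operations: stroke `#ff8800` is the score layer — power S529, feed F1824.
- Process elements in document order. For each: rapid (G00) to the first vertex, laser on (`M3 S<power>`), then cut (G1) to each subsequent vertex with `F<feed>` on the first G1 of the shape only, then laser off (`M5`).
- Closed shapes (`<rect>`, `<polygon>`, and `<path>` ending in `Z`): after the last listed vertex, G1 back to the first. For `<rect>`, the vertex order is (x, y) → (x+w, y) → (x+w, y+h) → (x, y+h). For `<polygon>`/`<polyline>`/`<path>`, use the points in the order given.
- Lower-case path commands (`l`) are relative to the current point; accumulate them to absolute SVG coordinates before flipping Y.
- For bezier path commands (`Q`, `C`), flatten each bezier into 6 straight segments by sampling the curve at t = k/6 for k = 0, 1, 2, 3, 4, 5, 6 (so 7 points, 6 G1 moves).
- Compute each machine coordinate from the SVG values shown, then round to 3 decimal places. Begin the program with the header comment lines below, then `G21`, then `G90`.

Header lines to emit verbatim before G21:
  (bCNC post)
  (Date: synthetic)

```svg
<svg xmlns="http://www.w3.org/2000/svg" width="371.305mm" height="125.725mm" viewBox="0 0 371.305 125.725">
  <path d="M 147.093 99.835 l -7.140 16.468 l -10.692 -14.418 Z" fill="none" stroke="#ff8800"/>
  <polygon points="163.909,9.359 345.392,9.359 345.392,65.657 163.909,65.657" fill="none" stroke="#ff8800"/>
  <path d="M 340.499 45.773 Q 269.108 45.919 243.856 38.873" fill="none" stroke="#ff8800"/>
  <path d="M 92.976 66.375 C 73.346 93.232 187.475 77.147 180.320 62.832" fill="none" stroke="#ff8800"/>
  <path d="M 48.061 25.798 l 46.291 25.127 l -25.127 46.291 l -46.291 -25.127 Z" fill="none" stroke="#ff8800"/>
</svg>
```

1 u = 1 mm; y_m = 125.725 − y.

[1] `<path>` regular polygon, #ff8800→score S529 F1824: (147.093,25.890) → (139.953,9.422) → (129.261,23.840) → (147.093,25.890) (closed)

[2] `<polygon>` rectangle, #ff8800→score S529 F1824: (163.909,116.366) → (345.392,116.366) → (345.392,60.068) → (163.909,60.068) → (163.909,116.366) (closed)

[3] `<path>` quadratic bezier, #ff8800→score S529 F1824: (340.499,79.952) → (317.984,80.103) → (298.032,80.654) → (280.643,81.604) → (265.817,82.954) → (253.555,84.703) → (243.856,86.852)

[4] `<path>` cubic bezier, #ff8800→score S529 F1824: (92.976,59.350) → (93.127,49.293) → (108.486,45.151) → (131.970,45.682) → (156.493,49.644) → (174.971,55.795) → (180.320,62.893)

[5] `<path>` regular polygon, #ff8800→score S529 F1824: (48.061,99.927) → (94.352,74.800) → (69.225,28.509) → (22.934,53.636) → (48.061,99.927) (closed)

(bCNC post)
(Date: synthetic)
G21
G90
G00 X147.093 Y25.890
M3 S529
G1 X139.953 Y9.422 F1824
G1 X129.261 Y23.840
G1 X147.093 Y25.890
M5
G00 X163.909 Y116.366
M3 S529
G1 X345.392 Y116.366 F1824
G1 X345.392 Y60.068
G1 X163.909 Y60.068
G1 X163.909 Y116.366
M5
G00 X340.499 Y79.952
M3 S529
G1 X317.984 Y80.103 F1824
G1 X298.032 Y80.654
G1 X280.643 Y81.604
G1 X265.817 Y82.954
G1 X253.555 Y84.703
G1 X243.856 Y86.852
M5
G00 X92.976 Y59.350
M3 S529
G1 X93.127 Y49.293 F1824
G1 X108.486 Y45.151
G1 X131.970 Y45.682
G1 X156.493 Y49.644
G1 X174.971 Y55.795
G1 X180.320 Y62.893
M5
G00 X48.061 Y99.927
M3 S529
G1 X94.352 Y74.800 F1824
G1 X69.225 Y28.509
G1 X22.934 Y53.636
G1 X48.061 Y99.927
M5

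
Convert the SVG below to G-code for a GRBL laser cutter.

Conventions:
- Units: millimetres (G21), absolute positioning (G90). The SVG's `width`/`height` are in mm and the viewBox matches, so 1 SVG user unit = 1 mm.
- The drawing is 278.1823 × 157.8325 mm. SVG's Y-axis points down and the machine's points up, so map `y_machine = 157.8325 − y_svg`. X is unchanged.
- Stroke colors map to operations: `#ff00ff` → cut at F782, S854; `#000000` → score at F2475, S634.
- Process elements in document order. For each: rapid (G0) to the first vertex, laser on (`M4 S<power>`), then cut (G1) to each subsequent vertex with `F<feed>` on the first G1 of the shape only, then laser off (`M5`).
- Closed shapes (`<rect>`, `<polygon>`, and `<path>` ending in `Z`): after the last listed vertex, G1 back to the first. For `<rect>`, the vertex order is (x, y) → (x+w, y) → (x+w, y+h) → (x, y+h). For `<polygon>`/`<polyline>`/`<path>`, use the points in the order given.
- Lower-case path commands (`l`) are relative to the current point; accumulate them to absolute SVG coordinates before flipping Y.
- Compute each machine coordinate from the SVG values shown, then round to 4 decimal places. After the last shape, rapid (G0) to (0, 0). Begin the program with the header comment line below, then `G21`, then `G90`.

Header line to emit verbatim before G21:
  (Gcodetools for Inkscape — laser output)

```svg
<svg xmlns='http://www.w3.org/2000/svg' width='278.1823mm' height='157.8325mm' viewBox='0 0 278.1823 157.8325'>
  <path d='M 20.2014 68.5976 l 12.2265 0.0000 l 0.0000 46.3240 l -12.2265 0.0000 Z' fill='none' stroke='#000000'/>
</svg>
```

(Gcodetools for Inkscape — laser output)
G21
G90
G0 X20.2014 Y89.2349
M4 S634
G1 X32.4279 Y89.2349 F2475
G1 X32.4279 Y42.9109
G1 X20.2014 Y42.9109
G1 X20.2014 Y89.2349
M5
G0 X0.0000 Y0.0000

Since the viewBox matches the mm dimensions, user units are millimetres directly. The only transform is the Y-flip y_m = 157.8325 − y_svg.

Shape 1 is a rectangle drawn with `<path>`. Its stroke #000000 means score at S634, F2475. After flipping Y the toolpath is (20.2014,89.2349) → (32.4279,89.2349) → (32.4279,42.9109) → (20.2014,42.9109) → (20.2014,89.2349), returning to the start.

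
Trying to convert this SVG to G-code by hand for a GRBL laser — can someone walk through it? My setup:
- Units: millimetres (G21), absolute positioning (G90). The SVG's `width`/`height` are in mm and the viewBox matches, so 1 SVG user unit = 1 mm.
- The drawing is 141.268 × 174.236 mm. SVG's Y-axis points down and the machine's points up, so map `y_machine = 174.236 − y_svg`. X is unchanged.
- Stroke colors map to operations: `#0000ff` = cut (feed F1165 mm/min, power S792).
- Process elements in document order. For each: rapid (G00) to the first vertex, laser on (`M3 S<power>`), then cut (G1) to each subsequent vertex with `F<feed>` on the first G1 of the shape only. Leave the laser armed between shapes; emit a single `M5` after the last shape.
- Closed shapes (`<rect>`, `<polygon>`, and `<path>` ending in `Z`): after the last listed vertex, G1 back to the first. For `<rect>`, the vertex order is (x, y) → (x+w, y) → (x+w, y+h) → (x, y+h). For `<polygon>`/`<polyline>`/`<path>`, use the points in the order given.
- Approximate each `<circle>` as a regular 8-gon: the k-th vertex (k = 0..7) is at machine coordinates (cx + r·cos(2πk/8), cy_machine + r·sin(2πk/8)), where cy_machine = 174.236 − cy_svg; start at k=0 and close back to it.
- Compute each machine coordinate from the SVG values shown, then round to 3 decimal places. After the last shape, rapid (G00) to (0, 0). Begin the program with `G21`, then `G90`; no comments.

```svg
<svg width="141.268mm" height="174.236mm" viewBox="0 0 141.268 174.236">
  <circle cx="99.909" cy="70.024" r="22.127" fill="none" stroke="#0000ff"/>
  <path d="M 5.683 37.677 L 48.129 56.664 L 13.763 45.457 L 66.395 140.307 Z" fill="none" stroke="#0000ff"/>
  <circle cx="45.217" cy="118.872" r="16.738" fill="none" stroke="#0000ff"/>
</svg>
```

G21
G90
G00 X122.036 Y104.212
M3 S792
G1 X115.555 Y119.858 F1165
G1 X99.909 Y126.339
G1 X84.263 Y119.858
G1 X77.782 Y104.212
G1 X84.263 Y88.566
G1 X99.909 Y82.085
G1 X115.555 Y88.566
G1 X122.036 Y104.212
G00 X5.683 Y136.559
M3 S792
G1 X48.129 Y117.572 F1165
G1 X13.763 Y128.779
G1 X66.395 Y33.929
G1 X5.683 Y136.559
G00 X61.955 Y55.364
M3 S792
G1 X57.053 Y67.200 F1165
G1 X45.217 Y72.102
G1 X33.381 Y67.200
G1 X28.479 Y55.364
G1 X33.381 Y43.528
G1 X45.217 Y38.626
G1 X57.053 Y43.528
G1 X61.955 Y55.364
M5
G00 X0.000 Y0.000

viewBox `0 0 141.268 174.236` with mm width/height → 1 unit = 1 mm. Flip: y_m = 174.236 − y_svg.

**Shape 1** — `<circle>` circle, stroke `#0000ff` → cut (S792, F1165). Machine vertices: (122.036,104.212) → (115.555,119.858) → (99.909,126.339) → (84.263,119.858) → (77.782,104.212) → (84.263,88.566) → (99.909,82.085) → (115.555,88.566) → (122.036,104.212). Closed: final G1 returns to the first vertex.

**Shape 2** — `<path>` closed polygon, stroke `#0000ff` → cut (S792, F1165). Machine vertices: (5.683,136.559) → (48.129,117.572) → (13.763,128.779) → (66.395,33.929) → (5.683,136.559). Closed: final G1 returns to the first vertex.

**Shape 3** — `<circle>` circle, stroke `#0000ff` → cut (S792, F1165). Machine vertices: (61.955,55.364) → (57.053,67.200) → (45.217,72.102) → (33.381,67.200) → (28.479,55.364) → (33.381,43.528) → (45.217,38.626) → (57.053,43.528) → (61.955,55.364). Closed: final G1 returns to the first vertex.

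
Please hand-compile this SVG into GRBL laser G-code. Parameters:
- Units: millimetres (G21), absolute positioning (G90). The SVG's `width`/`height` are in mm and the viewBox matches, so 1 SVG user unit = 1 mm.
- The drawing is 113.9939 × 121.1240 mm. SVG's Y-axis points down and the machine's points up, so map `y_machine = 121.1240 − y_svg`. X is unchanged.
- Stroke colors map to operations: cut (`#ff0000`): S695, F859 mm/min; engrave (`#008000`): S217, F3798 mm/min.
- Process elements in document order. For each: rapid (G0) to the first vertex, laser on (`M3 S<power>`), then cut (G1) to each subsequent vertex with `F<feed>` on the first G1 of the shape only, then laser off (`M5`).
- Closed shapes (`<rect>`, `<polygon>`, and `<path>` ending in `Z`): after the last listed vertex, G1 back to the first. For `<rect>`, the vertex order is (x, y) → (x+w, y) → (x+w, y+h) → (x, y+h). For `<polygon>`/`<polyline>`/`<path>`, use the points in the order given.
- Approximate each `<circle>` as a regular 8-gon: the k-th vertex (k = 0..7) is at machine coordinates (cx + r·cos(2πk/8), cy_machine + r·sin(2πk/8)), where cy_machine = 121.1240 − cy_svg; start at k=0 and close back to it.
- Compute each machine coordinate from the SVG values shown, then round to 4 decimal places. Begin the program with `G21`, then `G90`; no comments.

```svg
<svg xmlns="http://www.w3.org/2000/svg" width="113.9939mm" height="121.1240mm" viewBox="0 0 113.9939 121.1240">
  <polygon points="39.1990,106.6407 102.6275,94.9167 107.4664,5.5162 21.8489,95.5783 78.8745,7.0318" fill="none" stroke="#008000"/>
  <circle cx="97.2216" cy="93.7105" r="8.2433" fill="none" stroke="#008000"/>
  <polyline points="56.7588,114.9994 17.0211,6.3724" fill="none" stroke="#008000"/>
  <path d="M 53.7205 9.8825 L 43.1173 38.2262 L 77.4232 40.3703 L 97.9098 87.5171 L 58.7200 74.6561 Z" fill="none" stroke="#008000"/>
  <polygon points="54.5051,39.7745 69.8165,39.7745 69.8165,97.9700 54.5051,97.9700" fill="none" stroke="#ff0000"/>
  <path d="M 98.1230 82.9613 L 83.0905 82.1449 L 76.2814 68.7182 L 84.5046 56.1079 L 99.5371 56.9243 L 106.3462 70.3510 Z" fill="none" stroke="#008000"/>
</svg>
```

G21
G90
G0 X39.1990 Y14.4833
M3 S217
G1 X102.6275 Y26.2073 F3798
G1 X107.4664 Y115.6078
G1 X21.8489 Y25.5457
G1 X78.8745 Y114.0922
G1 X39.1990 Y14.4833
M5
G0 X105.4649 Y27.4135
M3 S217
G1 X103.0505 Y33.2424 F3798
G1 X97.2216 Y35.6568
G1 X91.3927 Y33.2424
G1 X88.9783 Y27.4135
G1 X91.3927 Y21.5846
G1 X97.2216 Y19.1702
G1 X103.0505 Y21.5846
G1 X105.4649 Y27.4135
M5
G0 X56.7588 Y6.1246
M3 S217
G1 X17.0211 Y114.7516 F3798
M5
G0 X53.7205 Y111.2415
M3 S217
G1 X43.1173 Y82.8978 F3798
G1 X77.4232 Y80.7537
G1 X97.9098 Y33.6069
G1 X58.7200 Y46.4679
G1 X53.7205 Y111.2415
M5
G0 X54.5051 Y81.3495
M3 S695
G1 X69.8165 Y81.3495 F859
G1 X69.8165 Y23.1540
G1 X54.5051 Y23.1540
G1 X54.5051 Y81.3495
M5
G0 X98.1230 Y38.1627
M3 S217
G1 X83.0905 Y38.9791 F3798
G1 X76.2814 Y52.4058
G1 X84.5046 Y65.0161
G1 X99.5371 Y64.1997
G1 X106.3462 Y50.7730
G1 X98.1230 Y38.1627
M5

1 u = 1 mm; y_m = 121.1240 − y.

[1] `<polygon>` closed polygon, #008000→engrave S217 F3798: (39.1990,14.4833) → (102.6275,26.2073) → (107.4664,115.6078) → (21.8489,25.5457) → (78.8745,114.0922) → (39.1990,14.4833) (closed)

[2] `<circle>` circle, #008000→engrave S217 F3798: (105.4649,27.4135) → (103.0505,33.2424) → (97.2216,35.6568) → (91.3927,33.2424) → (88.9783,27.4135) → (91.3927,21.5846) → (97.2216,19.1702) → (103.0505,21.5846) → (105.4649,27.4135) (closed)

[3] `<polyline>` line segment, #008000→engrave S217 F3798: (56.7588,6.1246) → (17.0211,114.7516)

[4] `<path>` closed polygon, #008000→engrave S217 F3798: (53.7205,111.2415) → (43.1173,82.8978) → (77.4232,80.7537) → (97.9098,33.6069) → (58.7200,46.4679) → (53.7205,111.2415) (closed)

[5] `<polygon>` rectangle, #ff0000→cut S695 F859: (54.5051,81.3495) → (69.8165,81.3495) → (69.8165,23.1540) → (54.5051,23.1540) → (54.5051,81.3495) (closed)

[6] `<path>` regular polygon, #008000→engrave S217 F3798: (98.1230,38.1627) → (83.0905,38.9791) → (76.2814,52.4058) → (84.5046,65.0161) → (99.5371,64.1997) → (106.3462,50.7730) → (98.1230,38.1627) (closed)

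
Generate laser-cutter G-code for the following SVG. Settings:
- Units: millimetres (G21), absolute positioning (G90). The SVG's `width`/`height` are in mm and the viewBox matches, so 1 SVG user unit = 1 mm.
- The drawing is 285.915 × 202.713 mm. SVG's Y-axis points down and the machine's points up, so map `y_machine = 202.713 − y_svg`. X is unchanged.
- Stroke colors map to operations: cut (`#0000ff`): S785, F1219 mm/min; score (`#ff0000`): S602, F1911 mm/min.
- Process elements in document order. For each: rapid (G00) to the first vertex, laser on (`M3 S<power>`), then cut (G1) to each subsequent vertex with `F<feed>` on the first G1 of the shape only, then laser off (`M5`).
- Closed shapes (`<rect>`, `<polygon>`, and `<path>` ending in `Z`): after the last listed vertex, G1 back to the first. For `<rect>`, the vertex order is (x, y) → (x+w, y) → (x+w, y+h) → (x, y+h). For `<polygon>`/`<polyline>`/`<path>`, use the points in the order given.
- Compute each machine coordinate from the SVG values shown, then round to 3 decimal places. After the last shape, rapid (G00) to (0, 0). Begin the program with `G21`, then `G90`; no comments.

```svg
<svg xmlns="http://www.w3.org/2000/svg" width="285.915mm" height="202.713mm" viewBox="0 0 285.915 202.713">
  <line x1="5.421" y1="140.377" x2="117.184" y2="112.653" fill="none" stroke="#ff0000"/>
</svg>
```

G21
G90
G00 X5.421 Y62.336
M3 S602
G1 X117.184 Y90.060 F1911
M5
G00 X0.000 Y0.000

Since the viewBox matches the mm dimensions, user units are millimetres directly. The only transform is the Y-flip y_m = 202.713 − y_svg.

Shape 1 is a line segment drawn with `<line>`. Its stroke #ff0000 means score at S602, F1911. After flipping Y the toolpath is (5.421,62.336) → (117.184,90.060).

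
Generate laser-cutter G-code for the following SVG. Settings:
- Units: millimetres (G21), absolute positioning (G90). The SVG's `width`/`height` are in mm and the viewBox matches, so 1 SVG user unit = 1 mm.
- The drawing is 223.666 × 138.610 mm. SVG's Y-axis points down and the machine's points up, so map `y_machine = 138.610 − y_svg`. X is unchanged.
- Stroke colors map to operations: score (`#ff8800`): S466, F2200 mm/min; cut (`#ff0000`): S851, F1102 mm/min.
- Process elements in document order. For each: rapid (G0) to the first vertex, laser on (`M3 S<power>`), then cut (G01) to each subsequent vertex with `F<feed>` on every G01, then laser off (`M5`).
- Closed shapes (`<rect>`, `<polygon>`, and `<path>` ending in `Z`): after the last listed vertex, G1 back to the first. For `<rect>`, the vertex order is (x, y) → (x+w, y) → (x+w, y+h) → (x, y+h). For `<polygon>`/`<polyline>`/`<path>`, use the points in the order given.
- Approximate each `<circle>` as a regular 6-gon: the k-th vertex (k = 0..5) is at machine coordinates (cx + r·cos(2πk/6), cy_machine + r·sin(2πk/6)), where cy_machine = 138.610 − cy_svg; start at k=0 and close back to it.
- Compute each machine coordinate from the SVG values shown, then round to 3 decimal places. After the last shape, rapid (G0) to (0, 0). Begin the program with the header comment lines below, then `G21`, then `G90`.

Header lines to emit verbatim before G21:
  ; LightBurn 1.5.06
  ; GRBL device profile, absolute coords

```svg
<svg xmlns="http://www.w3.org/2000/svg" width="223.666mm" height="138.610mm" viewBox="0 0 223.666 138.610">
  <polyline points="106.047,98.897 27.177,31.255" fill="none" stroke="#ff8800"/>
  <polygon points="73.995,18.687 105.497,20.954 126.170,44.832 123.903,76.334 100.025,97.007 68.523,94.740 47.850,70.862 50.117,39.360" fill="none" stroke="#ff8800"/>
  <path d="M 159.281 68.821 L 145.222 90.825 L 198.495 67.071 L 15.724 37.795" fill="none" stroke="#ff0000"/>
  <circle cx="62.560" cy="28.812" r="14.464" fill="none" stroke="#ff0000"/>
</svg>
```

; LightBurn 1.5.06
; GRBL device profile, absolute coords
G21
G90
G0 X106.047 Y39.713
M3 S466
G01 X27.177 Y107.355 F2200
M5
G0 X73.995 Y119.923
M3 S466
G01 X105.497 Y117.656 F2200
G01 X126.170 Y93.778 F2200
G01 X123.903 Y62.276 F2200
G01 X100.025 Y41.603 F2200
G01 X68.523 Y43.870 F2200
G01 X47.850 Y67.748 F2200
G01 X50.117 Y99.250 F2200
G01 X73.995 Y119.923 F2200
M5
G0 X159.281 Y69.789
M3 S851
G01 X145.222 Y47.785 F1102
G01 X198.495 Y71.539 F1102
G01 X15.724 Y100.815 F1102
M5
G0 X77.024 Y109.798
M3 S851
G01 X69.792 Y122.324 F1102
G01 X55.328 Y122.324 F1102
G01 X48.096 Y109.798 F1102
G01 X55.328 Y97.272 F1102
G01 X69.792 Y97.272 F1102
G01 X77.024 Y109.798 F1102
M5
G0 X0.000 Y0.000

Since the viewBox matches the mm dimensions, user units are millimetres directly. The only transform is the Y-flip y_m = 138.610 − y_svg.

Shape 1 is a line segment drawn with `<polyline>`. Its stroke #ff8800 means score at S466, F2200. After flipping Y the toolpath is (106.047,39.713) → (27.177,107.355).

Shape 2 is a regular polygon drawn with `<polygon>`. Its stroke #ff8800 means score at S466, F2200. After flipping Y the toolpath is (73.995,119.923) → (105.497,117.656) → (126.170,93.778) → (123.903,62.276) → (100.025,41.603) → (68.523,43.870) → (47.850,67.748) → (50.117,99.250) → (73.995,119.923), returning to the start.

Shape 3 is a open polyline drawn with `<path>`. Its stroke #ff0000 means cut at S851, F1102. After flipping Y the toolpath is (159.281,69.789) → (145.222,47.785) → (198.495,71.539) → (15.724,100.815).

Shape 4 is a circle drawn with `<circle>`. Its stroke #ff0000 means cut at S851, F1102. After flipping Y the toolpath is (77.024,109.798) → (69.792,122.324) → (55.328,122.324) → (48.096,109.798) → (55.328,97.272) → (69.792,97.272) → (77.024,109.798), returning to the start.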